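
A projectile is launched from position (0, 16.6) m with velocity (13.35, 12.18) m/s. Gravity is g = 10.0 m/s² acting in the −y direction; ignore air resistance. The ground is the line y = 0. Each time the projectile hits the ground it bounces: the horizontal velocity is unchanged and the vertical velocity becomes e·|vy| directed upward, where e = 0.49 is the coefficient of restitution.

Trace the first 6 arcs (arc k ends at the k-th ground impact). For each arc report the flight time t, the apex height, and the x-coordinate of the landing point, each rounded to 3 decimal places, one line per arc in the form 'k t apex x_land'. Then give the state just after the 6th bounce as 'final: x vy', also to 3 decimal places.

Arc 1: start y=16.600, vy=12.180 → t=3.410, apex=24.018, x_land=45.519, impact vy=-21.917
  bounce: vy ← 0.49·21.917 = 10.739
Arc 2: start y=0.000, vy=10.739 → t=2.148, apex=5.767, x_land=74.193, impact vy=-10.739
  bounce: vy ← 0.49·10.739 = 5.262
Arc 3: start y=0.000, vy=5.262 → t=1.052, apex=1.385, x_land=88.244, impact vy=-5.262
  bounce: vy ← 0.49·5.262 = 2.579
Arc 4: start y=0.000, vy=2.579 → t=0.516, apex=0.332, x_land=95.128, impact vy=-2.579
  bounce: vy ← 0.49·2.579 = 1.263
Arc 5: start y=0.000, vy=1.263 → t=0.253, apex=0.080, x_land=98.502, impact vy=-1.263
  bounce: vy ← 0.49·1.263 = 0.619
Arc 6: start y=0.000, vy=0.619 → t=0.124, apex=0.019, x_land=100.155, impact vy=-0.619
  bounce: vy ← 0.49·0.619 = 0.303

1 3.410 24.018 45.519
2 2.148 5.767 74.193
3 1.052 1.385 88.244
4 0.516 0.332 95.128
5 0.253 0.080 98.502
6 0.124 0.019 100.155
final: 100.155 0.303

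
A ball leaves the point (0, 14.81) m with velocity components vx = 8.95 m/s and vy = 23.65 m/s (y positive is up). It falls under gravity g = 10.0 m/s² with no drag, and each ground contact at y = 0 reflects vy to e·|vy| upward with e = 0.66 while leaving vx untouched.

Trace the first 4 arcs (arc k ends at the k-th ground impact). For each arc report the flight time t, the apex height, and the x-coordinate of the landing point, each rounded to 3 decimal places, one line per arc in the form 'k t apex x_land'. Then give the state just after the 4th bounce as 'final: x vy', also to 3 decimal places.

Arc 1: start y=14.810, vy=23.650 → t=5.290, apex=42.776, x_land=47.345, impact vy=-29.249
  bounce: vy ← 0.66·29.249 = 19.305
Arc 2: start y=0.000, vy=19.305 → t=3.861, apex=18.633, x_land=81.900, impact vy=-19.305
  bounce: vy ← 0.66·19.305 = 12.741
Arc 3: start y=0.000, vy=12.741 → t=2.548, apex=8.117, x_land=104.706, impact vy=-12.741
  bounce: vy ← 0.66·12.741 = 8.409
Arc 4: start y=0.000, vy=8.409 → t=1.682, apex=3.536, x_land=119.759, impact vy=-8.409
  bounce: vy ← 0.66·8.409 = 5.550

1 5.290 42.776 47.345
2 3.861 18.633 81.900
3 2.548 8.117 104.706
4 1.682 3.536 119.759
final: 119.759 5.550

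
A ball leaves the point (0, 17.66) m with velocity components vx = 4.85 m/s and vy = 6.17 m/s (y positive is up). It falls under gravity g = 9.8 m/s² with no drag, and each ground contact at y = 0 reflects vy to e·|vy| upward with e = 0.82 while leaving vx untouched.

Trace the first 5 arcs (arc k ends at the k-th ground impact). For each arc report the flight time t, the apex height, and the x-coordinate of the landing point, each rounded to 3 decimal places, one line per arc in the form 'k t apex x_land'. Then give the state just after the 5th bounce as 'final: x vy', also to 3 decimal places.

Arc 1: start y=17.660, vy=6.170 → t=2.630, apex=19.602, x_land=12.754, impact vy=-19.601
  bounce: vy ← 0.82·19.601 = 16.073
Arc 2: start y=0.000, vy=16.073 → t=3.280, apex=13.181, x_land=28.663, impact vy=-16.073
  bounce: vy ← 0.82·16.073 = 13.180
Arc 3: start y=0.000, vy=13.180 → t=2.690, apex=8.863, x_land=41.708, impact vy=-13.180
  bounce: vy ← 0.82·13.180 = 10.807
Arc 4: start y=0.000, vy=10.807 → t=2.206, apex=5.959, x_land=52.406, impact vy=-10.807
  bounce: vy ← 0.82·10.807 = 8.862
Arc 5: start y=0.000, vy=8.862 → t=1.809, apex=4.007, x_land=61.177, impact vy=-8.862
  bounce: vy ← 0.82·8.862 = 7.267

1 2.630 19.602 12.754
2 3.280 13.181 28.663
3 2.690 8.863 41.708
4 2.206 5.959 52.406
5 1.809 4.007 61.177
final: 61.177 7.267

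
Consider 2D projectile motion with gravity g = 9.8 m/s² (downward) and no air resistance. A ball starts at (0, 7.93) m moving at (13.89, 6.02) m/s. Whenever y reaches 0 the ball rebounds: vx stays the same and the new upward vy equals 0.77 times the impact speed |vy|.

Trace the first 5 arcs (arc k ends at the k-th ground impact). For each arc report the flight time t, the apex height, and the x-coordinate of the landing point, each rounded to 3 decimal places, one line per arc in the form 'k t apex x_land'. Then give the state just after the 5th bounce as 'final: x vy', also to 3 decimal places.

1 2.027 9.779 28.155
2 2.176 5.798 58.373
3 1.675 3.438 81.641
4 1.290 2.038 99.558
5 0.993 1.208 113.354
final: 113.354 3.747

Arc 1: start y=7.930, vy=6.020 → t=2.027, apex=9.779, x_land=28.155, impact vy=-13.844
  bounce: vy ← 0.77·13.844 = 10.660
Arc 2: start y=0.000, vy=10.660 → t=2.176, apex=5.798, x_land=58.373, impact vy=-10.660
  bounce: vy ← 0.77·10.660 = 8.208
Arc 3: start y=0.000, vy=8.208 → t=1.675, apex=3.438, x_land=81.641, impact vy=-8.208
  bounce: vy ← 0.77·8.208 = 6.320
Arc 4: start y=0.000, vy=6.320 → t=1.290, apex=2.038, x_land=99.558, impact vy=-6.320
  bounce: vy ← 0.77·6.320 = 4.867
Arc 5: start y=0.000, vy=4.867 → t=0.993, apex=1.208, x_land=113.354, impact vy=-4.867
  bounce: vy ← 0.77·4.867 = 3.747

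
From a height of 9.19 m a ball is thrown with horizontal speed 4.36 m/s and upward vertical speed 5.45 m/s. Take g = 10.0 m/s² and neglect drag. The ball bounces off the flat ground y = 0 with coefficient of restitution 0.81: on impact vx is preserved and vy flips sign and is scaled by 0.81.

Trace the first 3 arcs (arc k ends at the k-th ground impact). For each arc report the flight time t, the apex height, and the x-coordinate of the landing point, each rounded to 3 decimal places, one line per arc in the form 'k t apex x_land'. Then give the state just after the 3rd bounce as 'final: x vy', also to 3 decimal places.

Arc 1: start y=9.190, vy=5.450 → t=2.006, apex=10.675, x_land=8.747, impact vy=-14.612
  bounce: vy ← 0.81·14.612 = 11.835
Arc 2: start y=0.000, vy=11.835 → t=2.367, apex=7.004, x_land=19.067, impact vy=-11.835
  bounce: vy ← 0.81·11.835 = 9.587
Arc 3: start y=0.000, vy=9.587 → t=1.917, apex=4.595, x_land=27.427, impact vy=-9.587
  bounce: vy ← 0.81·9.587 = 7.765

1 2.006 10.675 8.747
2 2.367 7.004 19.067
3 1.917 4.595 27.427
final: 27.427 7.765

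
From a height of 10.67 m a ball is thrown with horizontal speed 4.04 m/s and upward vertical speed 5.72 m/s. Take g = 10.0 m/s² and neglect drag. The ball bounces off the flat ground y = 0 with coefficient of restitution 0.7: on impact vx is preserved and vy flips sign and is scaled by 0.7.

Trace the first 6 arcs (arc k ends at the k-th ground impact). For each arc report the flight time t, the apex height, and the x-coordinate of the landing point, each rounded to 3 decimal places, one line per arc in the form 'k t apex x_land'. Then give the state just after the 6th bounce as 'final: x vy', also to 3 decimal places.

Arc 1: start y=10.670, vy=5.720 → t=2.141, apex=12.306, x_land=8.649, impact vy=-15.688
  bounce: vy ← 0.7·15.688 = 10.982
Arc 2: start y=0.000, vy=10.982 → t=2.196, apex=6.030, x_land=17.522, impact vy=-10.982
  bounce: vy ← 0.7·10.982 = 7.687
Arc 3: start y=0.000, vy=7.687 → t=1.537, apex=2.955, x_land=23.733, impact vy=-7.687
  bounce: vy ← 0.7·7.687 = 5.381
Arc 4: start y=0.000, vy=5.381 → t=1.076, apex=1.448, x_land=28.081, impact vy=-5.381
  bounce: vy ← 0.7·5.381 = 3.767
Arc 5: start y=0.000, vy=3.767 → t=0.753, apex=0.709, x_land=31.125, impact vy=-3.767
  bounce: vy ← 0.7·3.767 = 2.637
Arc 6: start y=0.000, vy=2.637 → t=0.527, apex=0.348, x_land=33.255, impact vy=-2.637
  bounce: vy ← 0.7·2.637 = 1.846

1 2.141 12.306 8.649
2 2.196 6.030 17.522
3 1.537 2.955 23.733
4 1.076 1.448 28.081
5 0.753 0.709 31.125
6 0.527 0.348 33.255
final: 33.255 1.846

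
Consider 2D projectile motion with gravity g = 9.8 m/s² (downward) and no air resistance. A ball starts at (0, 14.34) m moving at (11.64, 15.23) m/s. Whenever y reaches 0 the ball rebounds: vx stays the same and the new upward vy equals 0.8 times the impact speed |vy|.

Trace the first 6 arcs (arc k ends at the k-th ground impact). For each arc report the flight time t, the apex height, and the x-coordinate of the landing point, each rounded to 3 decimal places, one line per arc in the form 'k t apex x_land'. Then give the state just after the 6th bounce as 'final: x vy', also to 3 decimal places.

1 3.865 26.174 44.992
2 3.698 16.752 88.036
3 2.958 10.721 122.471
4 2.367 6.861 150.019
5 1.893 4.391 172.058
6 1.515 2.810 189.689
final: 189.689 5.938

Arc 1: start y=14.340, vy=15.230 → t=3.865, apex=26.174, x_land=44.992, impact vy=-22.650
  bounce: vy ← 0.8·22.650 = 18.120
Arc 2: start y=0.000, vy=18.120 → t=3.698, apex=16.752, x_land=88.036, impact vy=-18.120
  bounce: vy ← 0.8·18.120 = 14.496
Arc 3: start y=0.000, vy=14.496 → t=2.958, apex=10.721, x_land=122.471, impact vy=-14.496
  bounce: vy ← 0.8·14.496 = 11.597
Arc 4: start y=0.000, vy=11.597 → t=2.367, apex=6.861, x_land=150.019, impact vy=-11.597
  bounce: vy ← 0.8·11.597 = 9.277
Arc 5: start y=0.000, vy=9.277 → t=1.893, apex=4.391, x_land=172.058, impact vy=-9.277
  bounce: vy ← 0.8·9.277 = 7.422
Arc 6: start y=0.000, vy=7.422 → t=1.515, apex=2.810, x_land=189.689, impact vy=-7.422
  bounce: vy ← 0.8·7.422 = 5.938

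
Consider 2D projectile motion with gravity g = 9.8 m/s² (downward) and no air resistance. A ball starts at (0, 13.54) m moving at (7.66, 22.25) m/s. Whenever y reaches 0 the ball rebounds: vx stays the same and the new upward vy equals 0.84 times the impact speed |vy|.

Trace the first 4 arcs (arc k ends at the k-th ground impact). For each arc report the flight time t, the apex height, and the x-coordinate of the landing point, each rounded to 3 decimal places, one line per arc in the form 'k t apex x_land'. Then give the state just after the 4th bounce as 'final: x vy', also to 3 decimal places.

1 5.084 38.798 38.946
2 4.727 27.376 75.157
3 3.971 19.317 105.575
4 3.336 13.630 131.126
final: 131.126 13.729

Arc 1: start y=13.540, vy=22.250 → t=5.084, apex=38.798, x_land=38.946, impact vy=-27.576
  bounce: vy ← 0.84·27.576 = 23.164
Arc 2: start y=0.000, vy=23.164 → t=4.727, apex=27.376, x_land=75.157, impact vy=-23.164
  bounce: vy ← 0.84·23.164 = 19.458
Arc 3: start y=0.000, vy=19.458 → t=3.971, apex=19.317, x_land=105.575, impact vy=-19.458
  bounce: vy ← 0.84·19.458 = 16.345
Arc 4: start y=0.000, vy=16.345 → t=3.336, apex=13.630, x_land=131.126, impact vy=-16.345
  bounce: vy ← 0.84·16.345 = 13.729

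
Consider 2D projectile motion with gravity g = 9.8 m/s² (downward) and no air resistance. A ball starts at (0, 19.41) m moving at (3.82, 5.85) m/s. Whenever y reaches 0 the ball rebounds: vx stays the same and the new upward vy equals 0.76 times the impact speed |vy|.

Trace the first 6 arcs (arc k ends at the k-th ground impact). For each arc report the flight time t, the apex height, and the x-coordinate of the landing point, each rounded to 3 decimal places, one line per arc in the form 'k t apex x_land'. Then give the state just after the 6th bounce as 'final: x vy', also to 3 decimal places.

Arc 1: start y=19.410, vy=5.850 → t=2.675, apex=21.156, x_land=10.218, impact vy=-20.363
  bounce: vy ← 0.76·20.363 = 15.476
Arc 2: start y=0.000, vy=15.476 → t=3.158, apex=12.220, x_land=22.283, impact vy=-15.476
  bounce: vy ← 0.76·15.476 = 11.762
Arc 3: start y=0.000, vy=11.762 → t=2.400, apex=7.058, x_land=31.452, impact vy=-11.762
  bounce: vy ← 0.76·11.762 = 8.939
Arc 4: start y=0.000, vy=8.939 → t=1.824, apex=4.077, x_land=38.421, impact vy=-8.939
  bounce: vy ← 0.76·8.939 = 6.794
Arc 5: start y=0.000, vy=6.794 → t=1.386, apex=2.355, x_land=43.717, impact vy=-6.794
  bounce: vy ← 0.76·6.794 = 5.163
Arc 6: start y=0.000, vy=5.163 → t=1.054, apex=1.360, x_land=47.742, impact vy=-5.163
  bounce: vy ← 0.76·5.163 = 3.924

1 2.675 21.156 10.218
2 3.158 12.220 22.283
3 2.400 7.058 31.452
4 1.824 4.077 38.421
5 1.386 2.355 43.717
6 1.054 1.360 47.742
final: 47.742 3.924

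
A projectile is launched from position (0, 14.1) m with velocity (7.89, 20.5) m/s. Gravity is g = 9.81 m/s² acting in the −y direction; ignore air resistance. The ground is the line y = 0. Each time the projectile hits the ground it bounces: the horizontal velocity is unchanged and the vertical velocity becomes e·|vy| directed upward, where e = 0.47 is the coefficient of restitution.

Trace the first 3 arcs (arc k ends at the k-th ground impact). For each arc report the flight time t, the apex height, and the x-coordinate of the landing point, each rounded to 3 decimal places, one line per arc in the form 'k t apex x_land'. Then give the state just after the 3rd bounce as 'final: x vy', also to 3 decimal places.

Arc 1: start y=14.100, vy=20.500 → t=4.781, apex=35.519, x_land=37.720, impact vy=-26.399
  bounce: vy ← 0.47·26.399 = 12.407
Arc 2: start y=0.000, vy=12.407 → t=2.530, apex=7.846, x_land=57.678, impact vy=-12.407
  bounce: vy ← 0.47·12.407 = 5.831
Arc 3: start y=0.000, vy=5.831 → t=1.189, apex=1.733, x_land=67.058, impact vy=-5.831
  bounce: vy ← 0.47·5.831 = 2.741

1 4.781 35.519 37.720
2 2.530 7.846 57.678
3 1.189 1.733 67.058
final: 67.058 2.741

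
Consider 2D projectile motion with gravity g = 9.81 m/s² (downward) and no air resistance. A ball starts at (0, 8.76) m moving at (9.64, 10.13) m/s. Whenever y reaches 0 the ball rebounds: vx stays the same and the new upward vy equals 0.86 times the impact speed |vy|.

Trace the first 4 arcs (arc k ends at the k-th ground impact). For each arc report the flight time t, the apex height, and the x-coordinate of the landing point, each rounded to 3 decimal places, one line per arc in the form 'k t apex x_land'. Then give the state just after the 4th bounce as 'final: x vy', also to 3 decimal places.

Arc 1: start y=8.760, vy=10.130 → t=2.721, apex=13.990, x_land=26.235, impact vy=-16.568
  bounce: vy ← 0.86·16.568 = 14.248
Arc 2: start y=0.000, vy=14.248 → t=2.905, apex=10.347, x_land=54.238, impact vy=-14.248
  bounce: vy ← 0.86·14.248 = 12.253
Arc 3: start y=0.000, vy=12.253 → t=2.498, apex=7.653, x_land=78.320, impact vy=-12.253
  bounce: vy ← 0.86·12.253 = 10.538
Arc 4: start y=0.000, vy=10.538 → t=2.148, apex=5.660, x_land=99.031, impact vy=-10.538
  bounce: vy ← 0.86·10.538 = 9.063

1 2.721 13.990 26.235
2 2.905 10.347 54.238
3 2.498 7.653 78.320
4 2.148 5.660 99.031
final: 99.031 9.063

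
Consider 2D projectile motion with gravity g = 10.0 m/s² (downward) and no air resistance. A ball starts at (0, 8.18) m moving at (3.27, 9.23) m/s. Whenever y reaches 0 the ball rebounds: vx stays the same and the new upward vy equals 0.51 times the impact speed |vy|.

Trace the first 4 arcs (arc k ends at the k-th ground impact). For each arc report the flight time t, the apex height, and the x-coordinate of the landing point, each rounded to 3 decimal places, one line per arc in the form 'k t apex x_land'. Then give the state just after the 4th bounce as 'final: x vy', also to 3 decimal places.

Arc 1: start y=8.180, vy=9.230 → t=2.500, apex=12.440, x_land=8.176, impact vy=-15.773
  bounce: vy ← 0.51·15.773 = 8.044
Arc 2: start y=0.000, vy=8.044 → t=1.609, apex=3.236, x_land=13.437, impact vy=-8.044
  bounce: vy ← 0.51·8.044 = 4.103
Arc 3: start y=0.000, vy=4.103 → t=0.821, apex=0.842, x_land=16.120, impact vy=-4.103
  bounce: vy ← 0.51·4.103 = 2.092
Arc 4: start y=0.000, vy=2.092 → t=0.418, apex=0.219, x_land=17.489, impact vy=-2.092
  bounce: vy ← 0.51·2.092 = 1.067

1 2.500 12.440 8.176
2 1.609 3.236 13.437
3 0.821 0.842 16.120
4 0.418 0.219 17.489
final: 17.489 1.067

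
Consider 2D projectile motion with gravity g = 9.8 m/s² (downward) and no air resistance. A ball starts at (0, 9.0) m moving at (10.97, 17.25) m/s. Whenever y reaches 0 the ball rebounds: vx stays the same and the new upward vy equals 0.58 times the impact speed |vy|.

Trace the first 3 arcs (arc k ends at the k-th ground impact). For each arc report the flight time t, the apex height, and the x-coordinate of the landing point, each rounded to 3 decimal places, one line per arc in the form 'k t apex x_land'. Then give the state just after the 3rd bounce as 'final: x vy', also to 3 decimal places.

1 3.982 24.182 43.679
2 2.577 8.135 71.948
3 1.495 2.737 88.344
final: 88.344 4.248

Arc 1: start y=9.000, vy=17.250 → t=3.982, apex=24.182, x_land=43.679, impact vy=-21.771
  bounce: vy ← 0.58·21.771 = 12.627
Arc 2: start y=0.000, vy=12.627 → t=2.577, apex=8.135, x_land=71.948, impact vy=-12.627
  bounce: vy ← 0.58·12.627 = 7.324
Arc 3: start y=0.000, vy=7.324 → t=1.495, apex=2.737, x_land=88.344, impact vy=-7.324
  bounce: vy ← 0.58·7.324 = 4.248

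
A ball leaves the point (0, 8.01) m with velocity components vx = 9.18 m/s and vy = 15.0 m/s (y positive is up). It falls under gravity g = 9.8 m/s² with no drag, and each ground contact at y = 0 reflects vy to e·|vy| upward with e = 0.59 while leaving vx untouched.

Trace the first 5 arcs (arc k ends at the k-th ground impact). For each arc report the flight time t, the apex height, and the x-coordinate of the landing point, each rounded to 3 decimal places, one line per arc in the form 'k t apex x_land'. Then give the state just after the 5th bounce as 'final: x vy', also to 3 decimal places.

1 3.525 19.490 32.359
2 2.353 6.784 53.963
3 1.388 2.362 66.709
4 0.819 0.822 74.229
5 0.483 0.286 78.666
final: 78.666 1.397

Arc 1: start y=8.010, vy=15.000 → t=3.525, apex=19.490, x_land=32.359, impact vy=-19.545
  bounce: vy ← 0.59·19.545 = 11.531
Arc 2: start y=0.000, vy=11.531 → t=2.353, apex=6.784, x_land=53.963, impact vy=-11.531
  bounce: vy ← 0.59·11.531 = 6.804
Arc 3: start y=0.000, vy=6.804 → t=1.388, apex=2.362, x_land=66.709, impact vy=-6.804
  bounce: vy ← 0.59·6.804 = 4.014
Arc 4: start y=0.000, vy=4.014 → t=0.819, apex=0.822, x_land=74.229, impact vy=-4.014
  bounce: vy ← 0.59·4.014 = 2.368
Arc 5: start y=0.000, vy=2.368 → t=0.483, apex=0.286, x_land=78.666, impact vy=-2.368
  bounce: vy ← 0.59·2.368 = 1.397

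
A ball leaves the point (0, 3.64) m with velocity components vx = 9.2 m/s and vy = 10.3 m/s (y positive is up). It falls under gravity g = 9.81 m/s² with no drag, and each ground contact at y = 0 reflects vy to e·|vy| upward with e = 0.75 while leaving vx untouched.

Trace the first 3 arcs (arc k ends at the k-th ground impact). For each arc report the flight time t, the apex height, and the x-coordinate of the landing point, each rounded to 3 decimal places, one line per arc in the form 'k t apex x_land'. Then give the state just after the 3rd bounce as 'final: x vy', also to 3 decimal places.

Arc 1: start y=3.640, vy=10.300 → t=2.408, apex=9.047, x_land=22.154, impact vy=-13.323
  bounce: vy ← 0.75·13.323 = 9.992
Arc 2: start y=0.000, vy=9.992 → t=2.037, apex=5.089, x_land=40.896, impact vy=-9.992
  bounce: vy ← 0.75·9.992 = 7.494
Arc 3: start y=0.000, vy=7.494 → t=1.528, apex=2.863, x_land=54.953, impact vy=-7.494
  bounce: vy ← 0.75·7.494 = 5.621

1 2.408 9.047 22.154
2 2.037 5.089 40.896
3 1.528 2.863 54.953
final: 54.953 5.621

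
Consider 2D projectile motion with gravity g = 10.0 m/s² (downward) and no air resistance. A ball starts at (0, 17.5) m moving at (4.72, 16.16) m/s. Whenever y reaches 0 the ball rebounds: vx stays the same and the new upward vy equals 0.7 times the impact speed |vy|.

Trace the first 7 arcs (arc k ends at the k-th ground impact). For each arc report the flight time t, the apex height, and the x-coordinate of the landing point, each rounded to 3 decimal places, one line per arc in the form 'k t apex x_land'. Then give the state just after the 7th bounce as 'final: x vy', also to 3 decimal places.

Arc 1: start y=17.500, vy=16.160 → t=4.088, apex=30.557, x_land=19.296, impact vy=-24.721
  bounce: vy ← 0.7·24.721 = 17.305
Arc 2: start y=0.000, vy=17.305 → t=3.461, apex=14.973, x_land=35.632, impact vy=-17.305
  bounce: vy ← 0.7·17.305 = 12.113
Arc 3: start y=0.000, vy=12.113 → t=2.423, apex=7.337, x_land=47.067, impact vy=-12.113
  bounce: vy ← 0.7·12.113 = 8.479
Arc 4: start y=0.000, vy=8.479 → t=1.696, apex=3.595, x_land=55.072, impact vy=-8.479
  bounce: vy ← 0.7·8.479 = 5.936
Arc 5: start y=0.000, vy=5.936 → t=1.187, apex=1.762, x_land=60.675, impact vy=-5.936
  bounce: vy ← 0.7·5.936 = 4.155
Arc 6: start y=0.000, vy=4.155 → t=0.831, apex=0.863, x_land=64.597, impact vy=-4.155
  bounce: vy ← 0.7·4.155 = 2.908
Arc 7: start y=0.000, vy=2.908 → t=0.582, apex=0.423, x_land=67.343, impact vy=-2.908
  bounce: vy ← 0.7·2.908 = 2.036

1 4.088 30.557 19.296
2 3.461 14.973 35.632
3 2.423 7.337 47.067
4 1.696 3.595 55.072
5 1.187 1.762 60.675
6 0.831 0.863 64.597
7 0.582 0.423 67.343
final: 67.343 2.036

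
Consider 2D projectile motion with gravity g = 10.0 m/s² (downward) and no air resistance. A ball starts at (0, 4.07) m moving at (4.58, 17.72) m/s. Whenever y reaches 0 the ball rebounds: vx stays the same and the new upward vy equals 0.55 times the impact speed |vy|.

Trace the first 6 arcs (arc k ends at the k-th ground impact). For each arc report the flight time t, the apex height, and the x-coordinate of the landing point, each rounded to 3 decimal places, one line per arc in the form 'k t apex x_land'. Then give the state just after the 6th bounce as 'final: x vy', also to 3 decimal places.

Arc 1: start y=4.070, vy=17.720 → t=3.760, apex=19.770, x_land=17.223, impact vy=-19.885
  bounce: vy ← 0.55·19.885 = 10.937
Arc 2: start y=0.000, vy=10.937 → t=2.187, apex=5.980, x_land=27.241, impact vy=-10.937
  bounce: vy ← 0.55·10.937 = 6.015
Arc 3: start y=0.000, vy=6.015 → t=1.203, apex=1.809, x_land=32.751, impact vy=-6.015
  bounce: vy ← 0.55·6.015 = 3.308
Arc 4: start y=0.000, vy=3.308 → t=0.662, apex=0.547, x_land=35.781, impact vy=-3.308
  bounce: vy ← 0.55·3.308 = 1.820
Arc 5: start y=0.000, vy=1.820 → t=0.364, apex=0.166, x_land=37.448, impact vy=-1.820
  bounce: vy ← 0.55·1.820 = 1.001
Arc 6: start y=0.000, vy=1.001 → t=0.200, apex=0.050, x_land=38.364, impact vy=-1.001
  bounce: vy ← 0.55·1.001 = 0.550

1 3.760 19.770 17.223
2 2.187 5.980 27.241
3 1.203 1.809 32.751
4 0.662 0.547 35.781
5 0.364 0.166 37.448
6 0.200 0.050 38.364
final: 38.364 0.550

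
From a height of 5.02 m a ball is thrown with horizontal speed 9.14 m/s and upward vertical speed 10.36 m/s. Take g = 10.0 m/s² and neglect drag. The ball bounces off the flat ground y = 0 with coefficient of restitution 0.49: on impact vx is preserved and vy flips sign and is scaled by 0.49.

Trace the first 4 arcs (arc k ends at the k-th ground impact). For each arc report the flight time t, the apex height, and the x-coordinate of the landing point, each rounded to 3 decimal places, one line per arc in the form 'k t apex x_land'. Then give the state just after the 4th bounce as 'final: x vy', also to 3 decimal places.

1 2.477 10.386 22.642
2 1.412 2.494 35.552
3 0.692 0.599 41.878
4 0.339 0.144 44.978
final: 44.978 0.831

Arc 1: start y=5.020, vy=10.360 → t=2.477, apex=10.386, x_land=22.642, impact vy=-14.413
  bounce: vy ← 0.49·14.413 = 7.062
Arc 2: start y=0.000, vy=7.062 → t=1.412, apex=2.494, x_land=35.552, impact vy=-7.062
  bounce: vy ← 0.49·7.062 = 3.461
Arc 3: start y=0.000, vy=3.461 → t=0.692, apex=0.599, x_land=41.878, impact vy=-3.461
  bounce: vy ← 0.49·3.461 = 1.696
Arc 4: start y=0.000, vy=1.696 → t=0.339, apex=0.144, x_land=44.978, impact vy=-1.696
  bounce: vy ← 0.49·1.696 = 0.831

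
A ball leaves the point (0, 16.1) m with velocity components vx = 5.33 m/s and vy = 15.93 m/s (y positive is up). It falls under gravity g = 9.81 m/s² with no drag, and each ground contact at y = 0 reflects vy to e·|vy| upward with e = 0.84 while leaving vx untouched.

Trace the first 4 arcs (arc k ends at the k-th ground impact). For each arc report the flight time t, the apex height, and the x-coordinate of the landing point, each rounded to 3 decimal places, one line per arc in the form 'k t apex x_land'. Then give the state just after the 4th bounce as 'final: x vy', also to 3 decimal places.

1 4.057 29.034 21.623
2 4.087 20.486 43.408
3 3.433 14.455 61.708
4 2.884 10.200 77.080
final: 77.080 11.883

Arc 1: start y=16.100, vy=15.930 → t=4.057, apex=29.034, x_land=21.623, impact vy=-23.867
  bounce: vy ← 0.84·23.867 = 20.049
Arc 2: start y=0.000, vy=20.049 → t=4.087, apex=20.486, x_land=43.408, impact vy=-20.049
  bounce: vy ← 0.84·20.049 = 16.841
Arc 3: start y=0.000, vy=16.841 → t=3.433, apex=14.455, x_land=61.708, impact vy=-16.841
  bounce: vy ← 0.84·16.841 = 14.146
Arc 4: start y=0.000, vy=14.146 → t=2.884, apex=10.200, x_land=77.080, impact vy=-14.146
  bounce: vy ← 0.84·14.146 = 11.883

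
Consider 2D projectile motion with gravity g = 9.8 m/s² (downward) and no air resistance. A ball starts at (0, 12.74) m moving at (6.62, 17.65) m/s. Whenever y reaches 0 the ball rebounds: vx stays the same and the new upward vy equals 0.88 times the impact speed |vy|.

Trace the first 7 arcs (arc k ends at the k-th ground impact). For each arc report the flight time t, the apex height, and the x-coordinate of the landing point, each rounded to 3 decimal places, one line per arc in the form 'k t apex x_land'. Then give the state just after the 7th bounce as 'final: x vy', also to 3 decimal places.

Arc 1: start y=12.740, vy=17.650 → t=4.218, apex=28.634, x_land=27.926, impact vy=-23.690
  bounce: vy ← 0.88·23.690 = 20.847
Arc 2: start y=0.000, vy=20.847 → t=4.255, apex=22.174, x_land=56.091, impact vy=-20.847
  bounce: vy ← 0.88·20.847 = 18.346
Arc 3: start y=0.000, vy=18.346 → t=3.744, apex=17.172, x_land=80.876, impact vy=-18.346
  bounce: vy ← 0.88·18.346 = 16.144
Arc 4: start y=0.000, vy=16.144 → t=3.295, apex=13.298, x_land=102.688, impact vy=-16.144
  bounce: vy ← 0.88·16.144 = 14.207
Arc 5: start y=0.000, vy=14.207 → t=2.899, apex=10.298, x_land=121.881, impact vy=-14.207
  bounce: vy ← 0.88·14.207 = 12.502
Arc 6: start y=0.000, vy=12.502 → t=2.551, apex=7.975, x_land=138.772, impact vy=-12.502
  bounce: vy ← 0.88·12.502 = 11.002
Arc 7: start y=0.000, vy=11.002 → t=2.245, apex=6.176, x_land=153.636, impact vy=-11.002
  bounce: vy ← 0.88·11.002 = 9.682

1 4.218 28.634 27.926
2 4.255 22.174 56.091
3 3.744 17.172 80.876
4 3.295 13.298 102.688
5 2.899 10.298 121.881
6 2.551 7.975 138.772
7 2.245 6.176 153.636
final: 153.636 9.682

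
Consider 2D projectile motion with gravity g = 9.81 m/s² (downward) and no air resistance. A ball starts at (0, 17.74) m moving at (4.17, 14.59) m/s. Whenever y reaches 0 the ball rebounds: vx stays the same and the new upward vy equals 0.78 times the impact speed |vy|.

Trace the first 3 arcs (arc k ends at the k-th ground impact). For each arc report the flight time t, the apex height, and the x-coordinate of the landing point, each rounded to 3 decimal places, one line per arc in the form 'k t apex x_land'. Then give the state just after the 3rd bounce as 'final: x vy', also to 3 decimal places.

Arc 1: start y=17.740, vy=14.590 → t=3.902, apex=28.590, x_land=16.269, impact vy=-23.684
  bounce: vy ← 0.78·23.684 = 18.473
Arc 2: start y=0.000, vy=18.473 → t=3.766, apex=17.394, x_land=31.975, impact vy=-18.473
  bounce: vy ← 0.78·18.473 = 14.409
Arc 3: start y=0.000, vy=14.409 → t=2.938, apex=10.582, x_land=44.225, impact vy=-14.409
  bounce: vy ← 0.78·14.409 = 11.239

1 3.902 28.590 16.269
2 3.766 17.394 31.975
3 2.938 10.582 44.225
final: 44.225 11.239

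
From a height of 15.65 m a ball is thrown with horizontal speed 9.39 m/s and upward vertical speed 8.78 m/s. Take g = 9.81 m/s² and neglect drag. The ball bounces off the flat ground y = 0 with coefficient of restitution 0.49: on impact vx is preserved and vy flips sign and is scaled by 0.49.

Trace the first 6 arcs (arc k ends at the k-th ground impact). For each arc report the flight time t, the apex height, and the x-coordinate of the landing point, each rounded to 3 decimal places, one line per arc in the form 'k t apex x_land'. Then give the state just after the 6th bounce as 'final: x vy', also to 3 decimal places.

1 2.893 19.579 27.164
2 1.958 4.701 45.550
3 0.959 1.129 54.558
4 0.470 0.271 58.973
5 0.230 0.065 61.136
6 0.113 0.016 62.196
final: 62.196 0.271

Arc 1: start y=15.650, vy=8.780 → t=2.893, apex=19.579, x_land=27.164, impact vy=-19.600
  bounce: vy ← 0.49·19.600 = 9.604
Arc 2: start y=0.000, vy=9.604 → t=1.958, apex=4.701, x_land=45.550, impact vy=-9.604
  bounce: vy ← 0.49·9.604 = 4.706
Arc 3: start y=0.000, vy=4.706 → t=0.959, apex=1.129, x_land=54.558, impact vy=-4.706
  bounce: vy ← 0.49·4.706 = 2.306
Arc 4: start y=0.000, vy=2.306 → t=0.470, apex=0.271, x_land=58.973, impact vy=-2.306
  bounce: vy ← 0.49·2.306 = 1.130
Arc 5: start y=0.000, vy=1.130 → t=0.230, apex=0.065, x_land=61.136, impact vy=-1.130
  bounce: vy ← 0.49·1.130 = 0.554
Arc 6: start y=0.000, vy=0.554 → t=0.113, apex=0.016, x_land=62.196, impact vy=-0.554
  bounce: vy ← 0.49·0.554 = 0.271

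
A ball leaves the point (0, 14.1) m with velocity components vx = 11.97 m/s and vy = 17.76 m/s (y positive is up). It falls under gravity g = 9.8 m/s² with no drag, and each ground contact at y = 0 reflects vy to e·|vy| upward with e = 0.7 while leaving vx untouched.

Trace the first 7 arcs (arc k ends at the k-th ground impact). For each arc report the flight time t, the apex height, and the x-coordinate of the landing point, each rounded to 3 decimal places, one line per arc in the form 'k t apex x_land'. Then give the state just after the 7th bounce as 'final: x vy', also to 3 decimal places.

1 4.295 30.193 51.406
2 3.475 14.794 93.004
3 2.433 7.249 122.123
4 1.703 3.552 142.506
5 1.192 1.741 156.774
6 0.834 0.853 166.762
7 0.584 0.418 173.753
final: 173.753 2.003

Arc 1: start y=14.100, vy=17.760 → t=4.295, apex=30.193, x_land=51.406, impact vy=-24.326
  bounce: vy ← 0.7·24.326 = 17.029
Arc 2: start y=0.000, vy=17.029 → t=3.475, apex=14.794, x_land=93.004, impact vy=-17.029
  bounce: vy ← 0.7·17.029 = 11.920
Arc 3: start y=0.000, vy=11.920 → t=2.433, apex=7.249, x_land=122.123, impact vy=-11.920
  bounce: vy ← 0.7·11.920 = 8.344
Arc 4: start y=0.000, vy=8.344 → t=1.703, apex=3.552, x_land=142.506, impact vy=-8.344
  bounce: vy ← 0.7·8.344 = 5.841
Arc 5: start y=0.000, vy=5.841 → t=1.192, apex=1.741, x_land=156.774, impact vy=-5.841
  bounce: vy ← 0.7·5.841 = 4.089
Arc 6: start y=0.000, vy=4.089 → t=0.834, apex=0.853, x_land=166.762, impact vy=-4.089
  bounce: vy ← 0.7·4.089 = 2.862
Arc 7: start y=0.000, vy=2.862 → t=0.584, apex=0.418, x_land=173.753, impact vy=-2.862
  bounce: vy ← 0.7·2.862 = 2.003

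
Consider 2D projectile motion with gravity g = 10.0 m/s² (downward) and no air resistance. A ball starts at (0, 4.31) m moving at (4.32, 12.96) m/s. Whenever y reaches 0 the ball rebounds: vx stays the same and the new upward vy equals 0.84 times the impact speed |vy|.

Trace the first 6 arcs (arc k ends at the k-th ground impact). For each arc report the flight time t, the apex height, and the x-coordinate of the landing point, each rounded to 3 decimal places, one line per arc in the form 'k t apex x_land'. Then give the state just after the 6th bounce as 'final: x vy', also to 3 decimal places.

Arc 1: start y=4.310, vy=12.960 → t=2.890, apex=12.708, x_land=12.486, impact vy=-15.942
  bounce: vy ← 0.84·15.942 = 13.392
Arc 2: start y=0.000, vy=13.392 → t=2.678, apex=8.967, x_land=24.056, impact vy=-13.392
  bounce: vy ← 0.84·13.392 = 11.249
Arc 3: start y=0.000, vy=11.249 → t=2.250, apex=6.327, x_land=33.775, impact vy=-11.249
  bounce: vy ← 0.84·11.249 = 9.449
Arc 4: start y=0.000, vy=9.449 → t=1.890, apex=4.464, x_land=41.939, impact vy=-9.449
  bounce: vy ← 0.84·9.449 = 7.937
Arc 5: start y=0.000, vy=7.937 → t=1.587, apex=3.150, x_land=48.797, impact vy=-7.937
  bounce: vy ← 0.84·7.937 = 6.667
Arc 6: start y=0.000, vy=6.667 → t=1.333, apex=2.223, x_land=54.558, impact vy=-6.667
  bounce: vy ← 0.84·6.667 = 5.601

1 2.890 12.708 12.486
2 2.678 8.967 24.056
3 2.250 6.327 33.775
4 1.890 4.464 41.939
5 1.587 3.150 48.797
6 1.333 2.223 54.558
final: 54.558 5.601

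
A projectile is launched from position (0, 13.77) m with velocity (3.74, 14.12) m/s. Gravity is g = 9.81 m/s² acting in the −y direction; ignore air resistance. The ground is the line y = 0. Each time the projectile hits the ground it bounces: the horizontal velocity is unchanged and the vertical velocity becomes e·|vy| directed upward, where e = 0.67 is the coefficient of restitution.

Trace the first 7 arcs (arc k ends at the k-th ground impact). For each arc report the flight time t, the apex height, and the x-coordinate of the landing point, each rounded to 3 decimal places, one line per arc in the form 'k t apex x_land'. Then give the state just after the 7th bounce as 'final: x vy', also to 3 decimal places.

1 3.648 23.932 13.644
2 2.960 10.743 24.714
3 1.983 4.823 32.131
4 1.329 2.165 37.100
5 0.890 0.972 40.430
6 0.596 0.436 42.660
7 0.400 0.196 44.155
final: 44.155 1.313

Arc 1: start y=13.770, vy=14.120 → t=3.648, apex=23.932, x_land=13.644, impact vy=-21.669
  bounce: vy ← 0.67·21.669 = 14.518
Arc 2: start y=0.000, vy=14.518 → t=2.960, apex=10.743, x_land=24.714, impact vy=-14.518
  bounce: vy ← 0.67·14.518 = 9.727
Arc 3: start y=0.000, vy=9.727 → t=1.983, apex=4.823, x_land=32.131, impact vy=-9.727
  bounce: vy ← 0.67·9.727 = 6.517
Arc 4: start y=0.000, vy=6.517 → t=1.329, apex=2.165, x_land=37.100, impact vy=-6.517
  bounce: vy ← 0.67·6.517 = 4.367
Arc 5: start y=0.000, vy=4.367 → t=0.890, apex=0.972, x_land=40.430, impact vy=-4.367
  bounce: vy ← 0.67·4.367 = 2.926
Arc 6: start y=0.000, vy=2.926 → t=0.596, apex=0.436, x_land=42.660, impact vy=-2.926
  bounce: vy ← 0.67·2.926 = 1.960
Arc 7: start y=0.000, vy=1.960 → t=0.400, apex=0.196, x_land=44.155, impact vy=-1.960
  bounce: vy ← 0.67·1.960 = 1.313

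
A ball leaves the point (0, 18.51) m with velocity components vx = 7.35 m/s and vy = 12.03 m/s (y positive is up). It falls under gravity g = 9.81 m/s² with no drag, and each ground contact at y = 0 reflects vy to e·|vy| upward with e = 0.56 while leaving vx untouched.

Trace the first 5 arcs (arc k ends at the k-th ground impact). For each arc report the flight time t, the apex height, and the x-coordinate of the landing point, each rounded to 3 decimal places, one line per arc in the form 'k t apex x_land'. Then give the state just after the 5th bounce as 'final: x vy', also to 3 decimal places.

Arc 1: start y=18.510, vy=12.030 → t=3.524, apex=25.886, x_land=25.898, impact vy=-22.536
  bounce: vy ← 0.56·22.536 = 12.620
Arc 2: start y=0.000, vy=12.620 → t=2.573, apex=8.118, x_land=44.810, impact vy=-12.620
  bounce: vy ← 0.56·12.620 = 7.067
Arc 3: start y=0.000, vy=7.067 → t=1.441, apex=2.546, x_land=55.400, impact vy=-7.067
  bounce: vy ← 0.56·7.067 = 3.958
Arc 4: start y=0.000, vy=3.958 → t=0.807, apex=0.798, x_land=61.330, impact vy=-3.958
  bounce: vy ← 0.56·3.958 = 2.216
Arc 5: start y=0.000, vy=2.216 → t=0.452, apex=0.250, x_land=64.652, impact vy=-2.216
  bounce: vy ← 0.56·2.216 = 1.241

1 3.524 25.886 25.898
2 2.573 8.118 44.810
3 1.441 2.546 55.400
4 0.807 0.798 61.330
5 0.452 0.250 64.652
final: 64.652 1.241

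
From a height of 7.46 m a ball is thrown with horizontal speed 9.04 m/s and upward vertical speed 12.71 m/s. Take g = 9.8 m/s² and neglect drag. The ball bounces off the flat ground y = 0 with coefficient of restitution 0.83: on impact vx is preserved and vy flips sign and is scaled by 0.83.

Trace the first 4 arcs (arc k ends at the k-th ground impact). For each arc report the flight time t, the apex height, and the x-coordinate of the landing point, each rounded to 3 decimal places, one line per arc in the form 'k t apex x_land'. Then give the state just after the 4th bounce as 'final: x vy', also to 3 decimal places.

1 3.087 15.702 27.907
2 2.972 10.817 54.770
3 2.466 7.452 77.066
4 2.047 5.134 95.572
final: 95.572 8.326

Arc 1: start y=7.460, vy=12.710 → t=3.087, apex=15.702, x_land=27.907, impact vy=-17.543
  bounce: vy ← 0.83·17.543 = 14.561
Arc 2: start y=0.000, vy=14.561 → t=2.972, apex=10.817, x_land=54.770, impact vy=-14.561
  bounce: vy ← 0.83·14.561 = 12.085
Arc 3: start y=0.000, vy=12.085 → t=2.466, apex=7.452, x_land=77.066, impact vy=-12.085
  bounce: vy ← 0.83·12.085 = 10.031
Arc 4: start y=0.000, vy=10.031 → t=2.047, apex=5.134, x_land=95.572, impact vy=-10.031
  bounce: vy ← 0.83·10.031 = 8.326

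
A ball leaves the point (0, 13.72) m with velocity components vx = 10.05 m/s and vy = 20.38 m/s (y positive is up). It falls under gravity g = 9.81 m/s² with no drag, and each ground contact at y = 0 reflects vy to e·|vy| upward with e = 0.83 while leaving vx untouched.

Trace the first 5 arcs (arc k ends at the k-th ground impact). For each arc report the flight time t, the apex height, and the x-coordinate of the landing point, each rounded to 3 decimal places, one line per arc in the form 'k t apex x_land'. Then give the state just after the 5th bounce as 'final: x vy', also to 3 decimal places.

Arc 1: start y=13.720, vy=20.380 → t=4.744, apex=34.889, x_land=47.682, impact vy=-26.164
  bounce: vy ← 0.83·26.164 = 21.716
Arc 2: start y=0.000, vy=21.716 → t=4.427, apex=24.035, x_land=92.176, impact vy=-21.716
  bounce: vy ← 0.83·21.716 = 18.024
Arc 3: start y=0.000, vy=18.024 → t=3.675, apex=16.558, x_land=129.106, impact vy=-18.024
  bounce: vy ← 0.83·18.024 = 14.960
Arc 4: start y=0.000, vy=14.960 → t=3.050, apex=11.407, x_land=159.758, impact vy=-14.960
  bounce: vy ← 0.83·14.960 = 12.417
Arc 5: start y=0.000, vy=12.417 → t=2.531, apex=7.858, x_land=185.199, impact vy=-12.417
  bounce: vy ← 0.83·12.417 = 10.306

1 4.744 34.889 47.682
2 4.427 24.035 92.176
3 3.675 16.558 129.106
4 3.050 11.407 159.758
5 2.531 7.858 185.199
final: 185.199 10.306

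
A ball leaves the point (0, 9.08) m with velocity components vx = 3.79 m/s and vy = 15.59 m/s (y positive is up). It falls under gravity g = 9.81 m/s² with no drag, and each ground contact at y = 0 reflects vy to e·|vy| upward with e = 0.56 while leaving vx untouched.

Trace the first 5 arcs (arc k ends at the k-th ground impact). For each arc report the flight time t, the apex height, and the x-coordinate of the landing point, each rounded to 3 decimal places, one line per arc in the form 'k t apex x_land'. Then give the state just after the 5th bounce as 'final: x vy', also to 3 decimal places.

1 3.681 21.468 13.952
2 2.343 6.732 22.832
3 1.312 2.111 27.805
4 0.735 0.662 30.590
5 0.411 0.208 32.150
final: 32.150 1.130

Arc 1: start y=9.080, vy=15.590 → t=3.681, apex=21.468, x_land=13.952, impact vy=-20.523
  bounce: vy ← 0.56·20.523 = 11.493
Arc 2: start y=0.000, vy=11.493 → t=2.343, apex=6.732, x_land=22.832, impact vy=-11.493
  bounce: vy ← 0.56·11.493 = 6.436
Arc 3: start y=0.000, vy=6.436 → t=1.312, apex=2.111, x_land=27.805, impact vy=-6.436
  bounce: vy ← 0.56·6.436 = 3.604
Arc 4: start y=0.000, vy=3.604 → t=0.735, apex=0.662, x_land=30.590, impact vy=-3.604
  bounce: vy ← 0.56·3.604 = 2.018
Arc 5: start y=0.000, vy=2.018 → t=0.411, apex=0.208, x_land=32.150, impact vy=-2.018
  bounce: vy ← 0.56·2.018 = 1.130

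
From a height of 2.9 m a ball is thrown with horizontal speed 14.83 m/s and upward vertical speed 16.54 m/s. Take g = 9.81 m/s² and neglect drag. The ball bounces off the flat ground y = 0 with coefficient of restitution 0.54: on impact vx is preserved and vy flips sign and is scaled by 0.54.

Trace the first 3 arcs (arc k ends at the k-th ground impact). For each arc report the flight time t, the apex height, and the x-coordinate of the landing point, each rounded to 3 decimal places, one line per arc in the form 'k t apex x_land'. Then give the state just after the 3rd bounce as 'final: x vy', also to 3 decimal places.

1 3.539 16.844 52.485
2 2.001 4.912 82.165
3 1.081 1.432 98.192
final: 98.192 2.863

Arc 1: start y=2.900, vy=16.540 → t=3.539, apex=16.844, x_land=52.485, impact vy=-18.179
  bounce: vy ← 0.54·18.179 = 9.817
Arc 2: start y=0.000, vy=9.817 → t=2.001, apex=4.912, x_land=82.165, impact vy=-9.817
  bounce: vy ← 0.54·9.817 = 5.301
Arc 3: start y=0.000, vy=5.301 → t=1.081, apex=1.432, x_land=98.192, impact vy=-5.301
  bounce: vy ← 0.54·5.301 = 2.863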